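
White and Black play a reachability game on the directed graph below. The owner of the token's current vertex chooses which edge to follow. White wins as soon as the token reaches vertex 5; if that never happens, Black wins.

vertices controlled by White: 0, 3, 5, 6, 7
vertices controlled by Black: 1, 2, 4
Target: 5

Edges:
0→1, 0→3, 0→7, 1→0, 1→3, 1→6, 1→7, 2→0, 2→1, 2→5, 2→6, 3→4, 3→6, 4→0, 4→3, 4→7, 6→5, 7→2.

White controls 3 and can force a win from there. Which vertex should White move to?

A0 = {5}
A1: add {6} — 6 (White) has 6→5.
A2: add {3} — 3 (White) has 3→6.
A3: add {0} — 0 (White) has 0→3.
A4 = A3; e.g. 1 (Black) can still go to 7. Fixed point.
From 3, successor 6 is in the attractor (rank 1); the other successor 4 is not.

6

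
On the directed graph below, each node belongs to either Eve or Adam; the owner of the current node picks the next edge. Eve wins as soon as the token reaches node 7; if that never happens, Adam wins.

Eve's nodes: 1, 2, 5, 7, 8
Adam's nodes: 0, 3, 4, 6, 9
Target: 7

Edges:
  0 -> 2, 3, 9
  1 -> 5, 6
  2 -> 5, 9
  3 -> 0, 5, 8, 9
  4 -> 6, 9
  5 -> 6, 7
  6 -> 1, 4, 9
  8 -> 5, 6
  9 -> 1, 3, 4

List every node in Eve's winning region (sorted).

A0 = {7}
A1: add {5} — 5 (Eve) has 5→7.
A2: add {1, 2, 8} — 1 (Eve) has 1→5; 2 (Eve) has 2→5; 8 (Eve) has 8→5.
A3 = A2; e.g. 0 (Adam) can still go to 3. Fixed point.
Eve's winning region = {1, 2, 5, 7, 8}.

1, 2, 5, 7, 8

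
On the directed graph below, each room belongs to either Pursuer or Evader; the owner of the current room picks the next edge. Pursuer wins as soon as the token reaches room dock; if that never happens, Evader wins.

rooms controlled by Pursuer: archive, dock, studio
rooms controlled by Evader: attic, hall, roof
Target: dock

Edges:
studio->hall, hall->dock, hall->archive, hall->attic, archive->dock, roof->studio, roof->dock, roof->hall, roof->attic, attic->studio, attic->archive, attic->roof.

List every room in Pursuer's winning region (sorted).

archive, dock

A0 = {dock}
A1: add {archive} — archive (Pursuer) has archive→dock.
A2 = A1; e.g. studio (Pursuer) has no edge into A1. Fixed point.
Pursuer's winning region = {archive, dock}.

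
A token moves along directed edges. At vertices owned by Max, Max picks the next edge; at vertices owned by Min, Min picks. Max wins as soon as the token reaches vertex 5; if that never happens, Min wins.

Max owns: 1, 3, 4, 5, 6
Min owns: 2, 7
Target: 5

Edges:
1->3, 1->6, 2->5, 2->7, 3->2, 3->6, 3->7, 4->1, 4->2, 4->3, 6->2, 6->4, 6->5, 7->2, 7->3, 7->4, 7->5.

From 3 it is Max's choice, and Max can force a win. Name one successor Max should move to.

6

A0 = {5}
A1: add {6} — 6 (Max) has 6→5.
A2: add {1, 3} — 1 (Max) has 1→6; 3 (Max) has 3→6.
A3: add {4} — 4 (Max) has 4→1.
A4 = A3; e.g. 2 (Min) can still go to 7. Fixed point.
From 3, successor 6 is in the attractor (rank 1); the other successors 2, 7 are not.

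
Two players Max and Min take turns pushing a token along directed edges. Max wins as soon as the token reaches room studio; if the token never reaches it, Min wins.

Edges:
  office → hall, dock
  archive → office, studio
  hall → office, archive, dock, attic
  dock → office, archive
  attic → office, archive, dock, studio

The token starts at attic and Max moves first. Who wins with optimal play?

Track states (vertex, player-to-move).
A0 = {(studio,Max), (studio,Min)}
A1: add {(archive,Max), (attic,Max)}.
(attic,Max) ∈ A1 ⇒ Max forces the target.

Max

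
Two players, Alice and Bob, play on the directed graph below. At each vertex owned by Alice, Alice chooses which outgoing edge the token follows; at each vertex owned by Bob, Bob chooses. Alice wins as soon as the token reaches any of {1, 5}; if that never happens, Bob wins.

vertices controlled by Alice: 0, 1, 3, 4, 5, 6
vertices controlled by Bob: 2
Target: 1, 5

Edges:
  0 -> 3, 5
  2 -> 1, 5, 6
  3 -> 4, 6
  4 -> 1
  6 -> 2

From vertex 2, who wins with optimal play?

A0 = {1, 5}
A1: add {0, 4} — 0 (Alice) has 0→5; 4 (Alice) has 4→1.
A2: add {3} — 3 (Alice) has 3→4.
A3 = A2; e.g. 2 (Bob) can still go to 6. Fixed point.
2 never enters the attractor, so Bob can avoid the target forever.

Bob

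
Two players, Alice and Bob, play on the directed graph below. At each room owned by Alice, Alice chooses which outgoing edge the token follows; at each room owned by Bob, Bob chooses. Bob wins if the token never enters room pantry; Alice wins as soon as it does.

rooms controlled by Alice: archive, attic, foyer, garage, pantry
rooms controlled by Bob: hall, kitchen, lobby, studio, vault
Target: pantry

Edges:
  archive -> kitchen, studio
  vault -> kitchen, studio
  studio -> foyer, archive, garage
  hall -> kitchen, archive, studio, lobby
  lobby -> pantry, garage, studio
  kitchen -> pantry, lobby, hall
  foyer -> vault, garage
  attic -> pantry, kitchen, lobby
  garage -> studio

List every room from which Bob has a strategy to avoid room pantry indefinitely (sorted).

A0 = {pantry}
A1: add {attic} — attic (Alice) has attic→pantry.
A2 = A1; e.g. vault (Bob) can still go to kitchen. Fixed point.
Alice's attractor = {attic, pantry}; Bob avoids the target exactly from the complement.

archive, foyer, garage, hall, kitchen, lobby, studio, vault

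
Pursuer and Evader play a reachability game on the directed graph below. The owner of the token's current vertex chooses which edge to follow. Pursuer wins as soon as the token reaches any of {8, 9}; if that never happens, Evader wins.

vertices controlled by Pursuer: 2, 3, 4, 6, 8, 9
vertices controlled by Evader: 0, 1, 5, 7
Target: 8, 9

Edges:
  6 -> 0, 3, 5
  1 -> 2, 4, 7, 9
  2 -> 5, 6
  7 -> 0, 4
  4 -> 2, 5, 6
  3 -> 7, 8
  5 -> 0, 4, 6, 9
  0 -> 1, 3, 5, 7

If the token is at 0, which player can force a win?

A0 = {8, 9}
A1: add {3} — 3 (Pursuer) has 3→8.
A2: add {6} — 6 (Pursuer) has 6→3.
A3: add {2, 4} — 2 (Pursuer) has 2→6; 4 (Pursuer) has 4→6.
A4 = A3; e.g. 0 (Evader) can still go to 1. Fixed point.
0 never enters the attractor, so Evader can avoid the target forever.

Evader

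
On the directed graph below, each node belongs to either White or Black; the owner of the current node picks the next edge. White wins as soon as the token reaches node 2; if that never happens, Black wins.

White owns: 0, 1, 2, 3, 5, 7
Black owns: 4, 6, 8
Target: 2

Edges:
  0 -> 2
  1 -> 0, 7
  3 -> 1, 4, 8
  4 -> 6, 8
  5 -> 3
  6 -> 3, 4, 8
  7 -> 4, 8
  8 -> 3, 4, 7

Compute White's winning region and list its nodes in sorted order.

A0 = {2}
A1: add {0} — 0 (White) has 0→2.
A2: add {1} — 1 (White) has 1→0.
A3: add {3} — 3 (White) has 3→1.
A4: add {5} — 5 (White) has 5→3.
A5 = A4; e.g. 4 (Black) can still go to 6. Fixed point.
White's winning region = {0, 1, 2, 3, 5}.

0, 1, 2, 3, 5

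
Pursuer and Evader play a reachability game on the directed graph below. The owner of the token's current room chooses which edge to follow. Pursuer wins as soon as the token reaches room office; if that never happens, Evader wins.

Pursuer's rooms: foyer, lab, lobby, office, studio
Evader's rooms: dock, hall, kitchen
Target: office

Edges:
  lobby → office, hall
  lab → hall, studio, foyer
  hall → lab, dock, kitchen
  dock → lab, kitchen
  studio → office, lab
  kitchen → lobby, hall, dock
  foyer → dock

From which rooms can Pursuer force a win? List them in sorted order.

A0 = {office}
A1: add {lobby, studio} — lobby (Pursuer) has lobby→office; studio (Pursuer) has studio→office.
A2: add {lab} — lab (Pursuer) has lab→studio.
A3 = A2; e.g. hall (Evader) can still go to dock. Fixed point.
Pursuer's winning region = {lab, lobby, office, studio}.

lab, lobby, office, studio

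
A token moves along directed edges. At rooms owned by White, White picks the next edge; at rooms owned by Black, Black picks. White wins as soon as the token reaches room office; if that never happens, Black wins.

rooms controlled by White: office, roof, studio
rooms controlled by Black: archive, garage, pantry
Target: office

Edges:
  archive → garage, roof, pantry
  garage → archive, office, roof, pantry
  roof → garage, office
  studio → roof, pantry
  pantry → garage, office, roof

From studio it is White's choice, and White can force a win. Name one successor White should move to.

A0 = {office}
A1: add {roof} — roof (White) has roof→office.
A2: add {studio} — studio (White) has studio→roof.
A3 = A2; e.g. archive (Black) can still go to garage. Fixed point.
From studio, successor roof is in the attractor (rank 1); the other successor pantry is not.

roof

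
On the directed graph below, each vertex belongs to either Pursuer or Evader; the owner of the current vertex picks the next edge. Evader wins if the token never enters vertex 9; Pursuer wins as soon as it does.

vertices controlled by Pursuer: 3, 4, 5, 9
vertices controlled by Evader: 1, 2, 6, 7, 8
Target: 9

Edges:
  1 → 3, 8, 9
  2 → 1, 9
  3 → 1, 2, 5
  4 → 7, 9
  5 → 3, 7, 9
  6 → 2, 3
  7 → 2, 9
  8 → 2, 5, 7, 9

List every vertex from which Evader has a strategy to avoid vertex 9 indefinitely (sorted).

A0 = {9}
A1: add {4, 5} — 4 (Pursuer) has 4→9; 5 (Pursuer) has 5→9.
A2: add {3} — 3 (Pursuer) has 3→5.
A3 = A2; e.g. 1 (Evader) can still go to 8. Fixed point.
Pursuer's attractor = {3, 4, 5, 9}; Evader avoids the target exactly from the complement.

1, 2, 6, 7, 8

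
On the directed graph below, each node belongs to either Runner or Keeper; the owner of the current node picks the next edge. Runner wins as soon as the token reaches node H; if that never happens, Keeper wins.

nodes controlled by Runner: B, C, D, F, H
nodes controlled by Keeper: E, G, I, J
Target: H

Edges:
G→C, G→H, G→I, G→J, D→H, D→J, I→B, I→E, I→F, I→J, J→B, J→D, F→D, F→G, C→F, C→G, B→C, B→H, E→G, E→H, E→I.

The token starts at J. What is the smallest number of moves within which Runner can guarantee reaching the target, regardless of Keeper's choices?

2

A0 = {H}
A1: add {B, D} — B (Runner) has B→H; D (Runner) has D→H.
A2: add {F, J} — F (Runner) has F→D; J (Keeper): all of {B, D} already in.
J enters the attractor at level 2, so Runner can force the target in 2 moves from there.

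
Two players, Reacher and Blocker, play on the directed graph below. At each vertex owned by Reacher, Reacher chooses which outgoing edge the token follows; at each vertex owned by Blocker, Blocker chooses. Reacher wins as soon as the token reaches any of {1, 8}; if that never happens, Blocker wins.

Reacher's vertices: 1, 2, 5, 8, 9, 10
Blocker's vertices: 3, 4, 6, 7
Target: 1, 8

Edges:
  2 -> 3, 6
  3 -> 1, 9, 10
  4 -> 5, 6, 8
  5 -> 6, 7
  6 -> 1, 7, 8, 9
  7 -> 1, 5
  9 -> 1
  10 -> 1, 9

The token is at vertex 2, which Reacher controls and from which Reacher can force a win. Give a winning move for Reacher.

3

A0 = {1, 8}
A1: add {9, 10} — 9 (Reacher) has 9→1; 10 (Reacher) has 10→1.
A2: add {3} — 3 (Blocker): all of {1, 9, 10} already in.
A3: add {2} — 2 (Reacher) has 2→3.
A4 = A3; e.g. 4 (Blocker) can still go to 5. Fixed point.
From 2, successor 3 is in the attractor (rank 2); the other successor 6 is not.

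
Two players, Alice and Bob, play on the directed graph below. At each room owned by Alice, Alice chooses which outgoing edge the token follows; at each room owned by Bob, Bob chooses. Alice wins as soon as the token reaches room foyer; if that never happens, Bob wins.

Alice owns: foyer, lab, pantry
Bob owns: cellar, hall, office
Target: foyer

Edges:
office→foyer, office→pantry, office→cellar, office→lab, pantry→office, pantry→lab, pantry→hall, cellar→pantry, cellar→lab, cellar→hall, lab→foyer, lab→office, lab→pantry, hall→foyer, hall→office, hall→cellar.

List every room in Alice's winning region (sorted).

foyer, lab, pantry

A0 = {foyer}
A1: add {lab} — lab (Alice) has lab→foyer.
A2: add {pantry} — pantry (Alice) has pantry→lab.
A3 = A2; e.g. office (Bob) can still go to cellar. Fixed point.
Alice's winning region = {foyer, lab, pantry}.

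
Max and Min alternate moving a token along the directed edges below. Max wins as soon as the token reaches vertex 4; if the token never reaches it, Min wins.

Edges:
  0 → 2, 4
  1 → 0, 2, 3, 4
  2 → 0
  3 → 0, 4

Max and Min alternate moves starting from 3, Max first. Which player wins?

Track states (vertex, player-to-move).
A0 = {(4,Max), (4,Min)}
A1: add {(0,Max), (1,Max), (3,Max)}.
(3,Max) ∈ A1 ⇒ Max forces the target.

Max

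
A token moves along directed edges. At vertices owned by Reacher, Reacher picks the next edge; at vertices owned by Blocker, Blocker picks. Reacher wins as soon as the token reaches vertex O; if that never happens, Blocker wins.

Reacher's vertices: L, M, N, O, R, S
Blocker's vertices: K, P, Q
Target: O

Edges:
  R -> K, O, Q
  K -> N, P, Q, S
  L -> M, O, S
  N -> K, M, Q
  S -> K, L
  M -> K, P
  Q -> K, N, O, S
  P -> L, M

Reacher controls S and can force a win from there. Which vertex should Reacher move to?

L

A0 = {O}
A1: add {L, R} — L (Reacher) has L→O; R (Reacher) has R→O.
A2: add {S} — S (Reacher) has S→L.
A3 = A2; e.g. K (Blocker) can still go to N. Fixed point.
From S, successor L is in the attractor (rank 1); the other successor K is not.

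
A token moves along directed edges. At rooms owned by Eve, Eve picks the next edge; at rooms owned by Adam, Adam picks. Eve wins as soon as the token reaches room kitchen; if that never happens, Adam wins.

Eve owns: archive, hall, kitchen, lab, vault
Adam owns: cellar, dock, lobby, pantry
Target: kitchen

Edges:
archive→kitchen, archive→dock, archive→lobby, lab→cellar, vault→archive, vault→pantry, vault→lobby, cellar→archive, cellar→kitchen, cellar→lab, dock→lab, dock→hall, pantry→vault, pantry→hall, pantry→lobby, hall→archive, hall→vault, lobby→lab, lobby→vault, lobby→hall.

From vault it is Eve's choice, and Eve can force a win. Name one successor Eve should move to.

A0 = {kitchen}
A1: add {archive} — archive (Eve) has archive→kitchen.
A2: add {hall, vault} — vault (Eve) has vault→archive; hall (Eve) has hall→archive.
A3 = A2; e.g. lab (Eve) has no edge into A2. Fixed point.
From vault, successor archive is in the attractor (rank 1); the other successors lobby, pantry are not.

archive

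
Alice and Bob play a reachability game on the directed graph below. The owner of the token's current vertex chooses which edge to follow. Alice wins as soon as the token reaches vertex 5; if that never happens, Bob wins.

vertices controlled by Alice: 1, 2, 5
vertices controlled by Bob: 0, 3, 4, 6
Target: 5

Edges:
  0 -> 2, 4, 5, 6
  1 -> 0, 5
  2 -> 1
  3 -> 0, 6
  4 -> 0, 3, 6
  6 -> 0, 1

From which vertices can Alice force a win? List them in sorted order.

A0 = {5}
A1: add {1} — 1 (Alice) has 1→5.
A2: add {2} — 2 (Alice) has 2→1.
A3 = A2; e.g. 0 (Bob) can still go to 4. Fixed point.
Alice's winning region = {1, 2, 5}.

1, 2, 5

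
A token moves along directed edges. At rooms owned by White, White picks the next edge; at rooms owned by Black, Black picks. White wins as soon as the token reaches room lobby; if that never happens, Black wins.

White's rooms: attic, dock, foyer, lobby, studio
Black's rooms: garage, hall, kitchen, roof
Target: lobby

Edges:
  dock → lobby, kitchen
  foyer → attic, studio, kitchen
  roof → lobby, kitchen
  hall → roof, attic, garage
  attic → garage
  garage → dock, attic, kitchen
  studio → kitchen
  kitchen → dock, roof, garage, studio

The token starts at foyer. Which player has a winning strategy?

A0 = {lobby}
A1: add {dock} — dock (White) has dock→lobby.
A2 = A1; e.g. foyer (White) has no edge into A1. Fixed point.
foyer never enters the attractor, so Black can avoid the target forever.

Black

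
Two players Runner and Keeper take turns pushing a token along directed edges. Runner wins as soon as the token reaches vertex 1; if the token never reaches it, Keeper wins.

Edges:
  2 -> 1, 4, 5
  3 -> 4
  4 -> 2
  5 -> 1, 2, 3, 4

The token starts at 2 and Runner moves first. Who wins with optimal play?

Track states (vertex, player-to-move).
A0 = {(1,Runner), (1,Keeper)}
A1: add {(2,Runner), (5,Runner)}.
(2,Runner) ∈ A1 ⇒ Runner forces the target.

Runner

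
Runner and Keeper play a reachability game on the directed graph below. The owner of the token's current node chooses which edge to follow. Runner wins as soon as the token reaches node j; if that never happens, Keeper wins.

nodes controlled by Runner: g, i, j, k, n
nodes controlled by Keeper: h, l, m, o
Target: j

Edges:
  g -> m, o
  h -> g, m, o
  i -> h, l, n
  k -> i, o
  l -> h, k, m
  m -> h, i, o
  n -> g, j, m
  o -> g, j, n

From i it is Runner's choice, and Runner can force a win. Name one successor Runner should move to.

A0 = {j}
A1: add {n} — n (Runner) has n→j.
A2: add {i} — i (Runner) has i→n.
A3: add {k} — k (Runner) has k→i.
A4 = A3; e.g. g (Runner) has no edge into A3. Fixed point.
From i, successor n is in the attractor (rank 1); the other successors h, l are not.

n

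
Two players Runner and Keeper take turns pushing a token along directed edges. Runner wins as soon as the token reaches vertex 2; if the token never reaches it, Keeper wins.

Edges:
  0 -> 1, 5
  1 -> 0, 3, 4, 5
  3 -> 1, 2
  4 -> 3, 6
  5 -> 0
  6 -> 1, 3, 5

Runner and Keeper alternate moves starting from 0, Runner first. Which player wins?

Track states (vertex, player-to-move).
A0 = {(2,Runner), (2,Keeper)}
A1: add {(3,Runner)}.
A2 = A1; e.g. (0,Runner) stays out. (0,Runner) never enters ⇒ Keeper avoids the target.

Keeper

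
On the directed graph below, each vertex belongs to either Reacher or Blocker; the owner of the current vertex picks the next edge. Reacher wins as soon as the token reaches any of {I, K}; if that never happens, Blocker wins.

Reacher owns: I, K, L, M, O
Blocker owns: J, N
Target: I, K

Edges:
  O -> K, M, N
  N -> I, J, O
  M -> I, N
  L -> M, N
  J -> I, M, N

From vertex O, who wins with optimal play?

Reacher

A0 = {I, K}
A1: add {M, O} — M (Reacher) has M→I; O (Reacher) has O→K.
O ∈ A1, so Reacher can force the target.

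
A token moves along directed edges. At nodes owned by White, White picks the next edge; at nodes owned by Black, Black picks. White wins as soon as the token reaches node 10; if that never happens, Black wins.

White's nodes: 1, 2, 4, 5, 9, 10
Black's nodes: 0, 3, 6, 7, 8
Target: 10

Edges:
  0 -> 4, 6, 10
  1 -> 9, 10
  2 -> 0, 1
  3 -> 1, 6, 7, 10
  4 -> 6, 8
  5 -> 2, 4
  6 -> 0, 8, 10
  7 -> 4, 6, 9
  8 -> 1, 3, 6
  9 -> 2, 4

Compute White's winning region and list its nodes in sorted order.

A0 = {10}
A1: add {1} — 1 (White) has 1→10.
A2: add {2} — 2 (White) has 2→1.
A3: add {5, 9} — 5 (White) has 5→2; 9 (White) has 9→2.
A4 = A3; e.g. 0 (Black) can still go to 4. Fixed point.
White's winning region = {1, 2, 5, 9, 10}.

1, 2, 5, 9, 10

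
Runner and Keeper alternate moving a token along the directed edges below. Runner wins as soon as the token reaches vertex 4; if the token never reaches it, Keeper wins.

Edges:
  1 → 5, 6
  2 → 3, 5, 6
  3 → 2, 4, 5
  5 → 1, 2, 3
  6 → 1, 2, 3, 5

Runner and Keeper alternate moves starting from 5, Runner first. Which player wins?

Track states (vertex, player-to-move).
A0 = {(4,Runner), (4,Keeper)}
A1: add {(3,Runner)}.
A2 = A1; e.g. (1,Runner) stays out. (5,Runner) never enters ⇒ Keeper avoids the target.

Keeper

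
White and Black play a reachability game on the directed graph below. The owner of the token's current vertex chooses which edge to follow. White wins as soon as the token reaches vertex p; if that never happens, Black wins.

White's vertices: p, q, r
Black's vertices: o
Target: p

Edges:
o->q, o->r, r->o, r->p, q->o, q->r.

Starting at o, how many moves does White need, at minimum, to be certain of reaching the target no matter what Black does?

A0 = {p}
A1: add {r} — r (White) has r→p.
A2: add {q} — q (White) has q→r.
A3: add {o} — o (Black): all of {q, r} already in.
A3 = all vertices. Fixed point.
o enters the attractor at level 3, so White can force the target in 3 moves from there.

3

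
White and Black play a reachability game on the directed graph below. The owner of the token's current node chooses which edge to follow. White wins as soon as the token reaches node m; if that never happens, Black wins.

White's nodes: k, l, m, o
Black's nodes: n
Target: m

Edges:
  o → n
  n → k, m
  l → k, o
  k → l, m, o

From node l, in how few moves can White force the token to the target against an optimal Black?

A0 = {m}
A1: add {k} — k (White) has k→m.
A2: add {l, n} — l (White) has l→k; n (Black): all of {k, m} already in.
l enters the attractor at level 2, so White can force the target in 2 moves from there.

2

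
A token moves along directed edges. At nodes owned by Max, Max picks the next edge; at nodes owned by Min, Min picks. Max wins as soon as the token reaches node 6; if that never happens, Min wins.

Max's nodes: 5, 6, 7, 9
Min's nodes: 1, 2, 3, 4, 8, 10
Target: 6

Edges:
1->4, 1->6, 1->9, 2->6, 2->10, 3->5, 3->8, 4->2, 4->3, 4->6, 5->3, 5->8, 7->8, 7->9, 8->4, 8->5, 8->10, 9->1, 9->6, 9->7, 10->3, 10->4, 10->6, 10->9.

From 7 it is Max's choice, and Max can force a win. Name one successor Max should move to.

9

A0 = {6}
A1: add {9} — 9 (Max) has 9→6.
A2: add {7} — 7 (Max) has 7→9.
A3 = A2; e.g. 1 (Min) can still go to 4. Fixed point.
From 7, successor 9 is in the attractor (rank 1); the other successor 8 is not.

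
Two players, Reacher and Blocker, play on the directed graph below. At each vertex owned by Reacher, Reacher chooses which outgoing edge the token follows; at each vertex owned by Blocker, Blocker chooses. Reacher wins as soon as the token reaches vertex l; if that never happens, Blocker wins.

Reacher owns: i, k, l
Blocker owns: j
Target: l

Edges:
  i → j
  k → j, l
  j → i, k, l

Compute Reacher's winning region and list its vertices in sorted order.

A0 = {l}
A1: add {k} — k (Reacher) has k→l.
A2 = A1; e.g. i (Reacher) has no edge into A1. Fixed point.
Reacher's winning region = {k, l}.

k, l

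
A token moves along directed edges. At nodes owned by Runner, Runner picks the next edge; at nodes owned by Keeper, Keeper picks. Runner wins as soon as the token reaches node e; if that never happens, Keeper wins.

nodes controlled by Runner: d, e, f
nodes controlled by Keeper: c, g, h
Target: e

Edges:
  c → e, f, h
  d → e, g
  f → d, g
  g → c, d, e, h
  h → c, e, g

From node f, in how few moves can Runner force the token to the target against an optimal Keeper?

A0 = {e}
A1: add {d} — d (Runner) has d→e.
A2: add {f} — f (Runner) has f→d.
A3 = A2; e.g. c (Keeper) can still go to h. Fixed point.
f enters the attractor at level 2, so Runner can force the target in 2 moves from there.

2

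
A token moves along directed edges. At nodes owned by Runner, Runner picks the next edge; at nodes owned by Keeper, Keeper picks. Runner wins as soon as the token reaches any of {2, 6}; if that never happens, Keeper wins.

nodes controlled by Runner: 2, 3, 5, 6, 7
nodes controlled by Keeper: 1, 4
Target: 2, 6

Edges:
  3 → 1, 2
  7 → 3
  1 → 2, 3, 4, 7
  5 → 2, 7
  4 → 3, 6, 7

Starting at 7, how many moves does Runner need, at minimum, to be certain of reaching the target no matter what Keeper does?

A0 = {2, 6}
A1: add {3, 5} — 3 (Runner) has 3→2; 5 (Runner) has 5→2.
A2: add {7} — 7 (Runner) has 7→3.
7 enters the attractor at level 2, so Runner can force the target in 2 moves from there.

2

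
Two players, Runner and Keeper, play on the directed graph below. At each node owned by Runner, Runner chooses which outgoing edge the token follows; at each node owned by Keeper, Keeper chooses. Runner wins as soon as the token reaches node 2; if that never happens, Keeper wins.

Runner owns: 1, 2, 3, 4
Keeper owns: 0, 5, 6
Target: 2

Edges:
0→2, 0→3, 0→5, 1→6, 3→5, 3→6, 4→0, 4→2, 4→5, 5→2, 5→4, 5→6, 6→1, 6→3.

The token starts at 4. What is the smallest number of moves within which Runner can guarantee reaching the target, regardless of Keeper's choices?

1

A0 = {2}
A1: add {4} — 4 (Runner) has 4→2.
A2 = A1; e.g. 0 (Keeper) can still go to 3. Fixed point.
4 enters the attractor at level 1, so Runner can force the target in 1 move from there.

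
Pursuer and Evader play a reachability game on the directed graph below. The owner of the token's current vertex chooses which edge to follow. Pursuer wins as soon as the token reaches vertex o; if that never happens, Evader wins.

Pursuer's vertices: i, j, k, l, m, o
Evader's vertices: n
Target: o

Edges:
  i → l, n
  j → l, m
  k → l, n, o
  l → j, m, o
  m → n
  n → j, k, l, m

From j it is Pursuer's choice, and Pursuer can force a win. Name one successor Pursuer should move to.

A0 = {o}
A1: add {k, l} — k (Pursuer) has k→o; l (Pursuer) has l→o.
A2: add {i, j} — i (Pursuer) has i→l; j (Pursuer) has j→l.
A3 = A2; e.g. m (Pursuer) has no edge into A2. Fixed point.
From j, successor l is in the attractor (rank 1); the other successor m is not.

l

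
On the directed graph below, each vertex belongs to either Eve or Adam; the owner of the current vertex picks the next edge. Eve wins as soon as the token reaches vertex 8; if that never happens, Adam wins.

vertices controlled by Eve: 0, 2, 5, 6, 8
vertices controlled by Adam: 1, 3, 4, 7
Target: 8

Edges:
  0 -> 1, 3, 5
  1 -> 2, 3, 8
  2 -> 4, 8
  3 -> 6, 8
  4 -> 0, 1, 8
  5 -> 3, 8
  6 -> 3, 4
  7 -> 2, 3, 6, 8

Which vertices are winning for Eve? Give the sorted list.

0, 2, 5, 8

A0 = {8}
A1: add {2, 5} — 2 (Eve) has 2→8; 5 (Eve) has 5→8.
A2: add {0} — 0 (Eve) has 0→5.
A3 = A2; e.g. 1 (Adam) can still go to 3. Fixed point.
Eve's winning region = {0, 2, 5, 8}.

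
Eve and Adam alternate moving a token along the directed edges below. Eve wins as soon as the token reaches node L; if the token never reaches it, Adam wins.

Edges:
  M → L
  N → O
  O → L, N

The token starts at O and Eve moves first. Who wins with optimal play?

Track states (vertex, player-to-move).
A0 = {(L,Eve), (L,Adam)}
A1: add {(M,Eve), (M,Adam), (O,Eve)}.
(O,Eve) ∈ A1 ⇒ Eve forces the target.

Eve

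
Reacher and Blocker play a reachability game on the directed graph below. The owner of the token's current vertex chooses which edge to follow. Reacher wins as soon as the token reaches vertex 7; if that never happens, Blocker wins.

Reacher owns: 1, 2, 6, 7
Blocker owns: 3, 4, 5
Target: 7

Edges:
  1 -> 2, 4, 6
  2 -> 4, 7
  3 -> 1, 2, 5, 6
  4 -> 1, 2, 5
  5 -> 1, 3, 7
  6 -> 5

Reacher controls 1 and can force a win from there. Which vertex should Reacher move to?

2

A0 = {7}
A1: add {2} — 2 (Reacher) has 2→7.
A2: add {1} — 1 (Reacher) has 1→2.
A3 = A2; e.g. 3 (Blocker) can still go to 5. Fixed point.
From 1, successor 2 is in the attractor (rank 1); the other successors 4, 6 are not.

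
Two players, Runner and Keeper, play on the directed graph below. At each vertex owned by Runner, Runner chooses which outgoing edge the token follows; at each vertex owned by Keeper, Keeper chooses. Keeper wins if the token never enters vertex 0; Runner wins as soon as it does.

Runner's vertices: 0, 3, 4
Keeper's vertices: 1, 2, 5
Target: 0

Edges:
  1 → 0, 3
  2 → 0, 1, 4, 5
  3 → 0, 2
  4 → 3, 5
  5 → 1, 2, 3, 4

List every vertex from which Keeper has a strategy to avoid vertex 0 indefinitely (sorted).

2, 5

A0 = {0}
A1: add {3} — 3 (Runner) has 3→0.
A2: add {1, 4} — 1 (Keeper): all of {0, 3} already in; 4 (Runner) has 4→3.
A3 = A2; e.g. 2 (Keeper) can still go to 5. Fixed point.
Runner's attractor = {0, 1, 3, 4}; Keeper avoids the target exactly from the complement.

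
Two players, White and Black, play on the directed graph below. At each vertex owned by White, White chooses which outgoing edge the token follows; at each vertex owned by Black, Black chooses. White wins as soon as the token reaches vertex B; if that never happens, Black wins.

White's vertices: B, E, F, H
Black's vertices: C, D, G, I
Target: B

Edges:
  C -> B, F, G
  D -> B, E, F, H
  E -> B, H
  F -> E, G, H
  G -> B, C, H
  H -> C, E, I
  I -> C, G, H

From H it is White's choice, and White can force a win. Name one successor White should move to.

A0 = {B}
A1: add {E} — E (White) has E→B.
A2: add {F, H} — F (White) has F→E; H (White) has H→E.
A3: add {D} — D (Black): all of {B, E, F, H} already in.
A4 = A3; e.g. C (Black) can still go to G. Fixed point.
From H, successor E is in the attractor (rank 1); the other successors C, I are not.

E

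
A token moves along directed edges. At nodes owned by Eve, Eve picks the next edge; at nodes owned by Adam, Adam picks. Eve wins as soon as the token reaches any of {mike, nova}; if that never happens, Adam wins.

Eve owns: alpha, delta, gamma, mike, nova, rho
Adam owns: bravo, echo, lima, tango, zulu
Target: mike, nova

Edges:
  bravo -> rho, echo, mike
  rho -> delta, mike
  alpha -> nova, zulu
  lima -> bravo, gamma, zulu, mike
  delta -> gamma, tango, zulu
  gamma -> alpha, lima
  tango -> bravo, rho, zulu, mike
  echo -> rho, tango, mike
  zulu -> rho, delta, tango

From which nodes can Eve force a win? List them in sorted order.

alpha, delta, gamma, mike, nova, rho

A0 = {mike, nova}
A1: add {alpha, rho} — rho (Eve) has rho→mike; alpha (Eve) has alpha→nova.
A2: add {gamma} — gamma (Eve) has gamma→alpha.
A3: add {delta} — delta (Eve) has delta→gamma.
A4 = A3; e.g. bravo (Adam) can still go to echo. Fixed point.
Eve's winning region = {alpha, delta, gamma, mike, nova, rho}.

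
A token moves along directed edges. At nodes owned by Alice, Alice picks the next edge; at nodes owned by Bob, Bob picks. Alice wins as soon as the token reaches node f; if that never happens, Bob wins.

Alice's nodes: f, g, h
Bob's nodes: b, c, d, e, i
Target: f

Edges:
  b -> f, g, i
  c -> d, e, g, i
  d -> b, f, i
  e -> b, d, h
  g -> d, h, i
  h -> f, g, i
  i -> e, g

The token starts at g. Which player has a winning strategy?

A0 = {f}
A1: add {h} — h (Alice) has h→f.
A2: add {g} — g (Alice) has g→h.
A3 = A2; e.g. b (Bob) can still go to i. Fixed point.
g ∈ A2, so Alice can force the target.

Alice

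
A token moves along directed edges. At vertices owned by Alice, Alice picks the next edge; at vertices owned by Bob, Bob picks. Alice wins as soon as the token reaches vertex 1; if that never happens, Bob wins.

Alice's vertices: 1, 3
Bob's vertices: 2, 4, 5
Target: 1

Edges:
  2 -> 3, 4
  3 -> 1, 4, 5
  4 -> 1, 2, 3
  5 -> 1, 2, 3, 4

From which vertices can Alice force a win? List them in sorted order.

1, 3

A0 = {1}
A1: add {3} — 3 (Alice) has 3→1.
A2 = A1; e.g. 2 (Bob) can still go to 4. Fixed point.
Alice's winning region = {1, 3}.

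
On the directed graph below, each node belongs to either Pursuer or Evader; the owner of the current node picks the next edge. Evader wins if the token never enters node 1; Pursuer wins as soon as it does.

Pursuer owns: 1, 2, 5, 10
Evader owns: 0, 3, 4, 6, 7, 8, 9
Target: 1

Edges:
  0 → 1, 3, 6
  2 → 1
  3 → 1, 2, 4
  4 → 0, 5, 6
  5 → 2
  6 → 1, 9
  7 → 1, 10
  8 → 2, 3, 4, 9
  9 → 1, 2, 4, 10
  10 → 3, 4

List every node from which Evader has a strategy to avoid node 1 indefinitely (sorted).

0, 3, 4, 6, 7, 8, 9, 10

A0 = {1}
A1: add {2} — 2 (Pursuer) has 2→1.
A2: add {5} — 5 (Pursuer) has 5→2.
A3 = A2; e.g. 0 (Evader) can still go to 3. Fixed point.
Pursuer's attractor = {1, 2, 5}; Evader avoids the target exactly from the complement.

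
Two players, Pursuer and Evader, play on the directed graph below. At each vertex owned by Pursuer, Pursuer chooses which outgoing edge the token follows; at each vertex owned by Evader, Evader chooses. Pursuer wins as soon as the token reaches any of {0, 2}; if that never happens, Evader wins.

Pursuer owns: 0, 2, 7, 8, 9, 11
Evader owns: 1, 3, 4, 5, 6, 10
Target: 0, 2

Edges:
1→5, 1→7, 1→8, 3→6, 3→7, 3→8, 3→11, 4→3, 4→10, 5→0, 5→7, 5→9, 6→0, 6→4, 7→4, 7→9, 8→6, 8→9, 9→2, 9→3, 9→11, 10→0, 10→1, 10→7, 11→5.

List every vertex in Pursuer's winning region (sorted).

A0 = {0, 2}
A1: add {9} — 9 (Pursuer) has 9→2.
A2: add {7, 8} — 7 (Pursuer) has 7→9; 8 (Pursuer) has 8→9.
A3: add {5} — 5 (Evader): all of {0, 7, 9} already in.
A4: add {1, 11} — 1 (Evader): all of {5, 7, 8} already in; 11 (Pursuer) has 11→5.
A5: add {10} — 10 (Evader): all of {0, 1, 7} already in.
A6 = A5; e.g. 3 (Evader) can still go to 6. Fixed point.
Pursuer's winning region = {0, 1, 2, 5, 7, 8, 9, 10, 11}.

0, 1, 2, 5, 7, 8, 9, 10, 11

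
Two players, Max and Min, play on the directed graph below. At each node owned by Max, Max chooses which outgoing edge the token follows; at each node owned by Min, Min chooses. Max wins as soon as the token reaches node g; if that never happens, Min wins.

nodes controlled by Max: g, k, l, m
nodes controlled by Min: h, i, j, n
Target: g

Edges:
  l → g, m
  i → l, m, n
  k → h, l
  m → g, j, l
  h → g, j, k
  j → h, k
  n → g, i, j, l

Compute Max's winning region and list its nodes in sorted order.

A0 = {g}
A1: add {l, m} — l (Max) has l→g; m (Max) has m→g.
A2: add {k} — k (Max) has k→l.
A3 = A2; e.g. h (Min) can still go to j. Fixed point.
Max's winning region = {g, k, l, m}.

g, k, l, m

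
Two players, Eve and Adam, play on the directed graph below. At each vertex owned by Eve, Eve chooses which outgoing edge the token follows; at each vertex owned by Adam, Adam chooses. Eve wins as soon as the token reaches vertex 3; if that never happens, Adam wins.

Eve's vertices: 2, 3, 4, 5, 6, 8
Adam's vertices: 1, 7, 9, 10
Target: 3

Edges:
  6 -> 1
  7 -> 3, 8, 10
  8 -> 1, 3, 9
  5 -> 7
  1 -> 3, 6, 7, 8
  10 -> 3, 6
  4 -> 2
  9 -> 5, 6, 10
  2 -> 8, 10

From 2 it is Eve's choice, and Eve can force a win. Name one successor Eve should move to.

8

A0 = {3}
A1: add {8} — 8 (Eve) has 8→3.
A2: add {2} — 2 (Eve) has 2→8.
A3: add {4} — 4 (Eve) has 4→2.
A4 = A3; e.g. 1 (Adam) can still go to 6. Fixed point.
From 2, successor 8 is in the attractor (rank 1); the other successor 10 is not.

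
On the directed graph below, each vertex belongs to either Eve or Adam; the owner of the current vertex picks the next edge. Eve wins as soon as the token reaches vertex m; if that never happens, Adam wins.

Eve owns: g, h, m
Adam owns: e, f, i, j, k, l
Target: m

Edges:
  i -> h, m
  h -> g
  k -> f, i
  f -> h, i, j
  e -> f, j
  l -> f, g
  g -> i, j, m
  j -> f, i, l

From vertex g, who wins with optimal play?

Eve

A0 = {m}
A1: add {g} — g (Eve) has g→m.
g ∈ A1, so Eve can force the target.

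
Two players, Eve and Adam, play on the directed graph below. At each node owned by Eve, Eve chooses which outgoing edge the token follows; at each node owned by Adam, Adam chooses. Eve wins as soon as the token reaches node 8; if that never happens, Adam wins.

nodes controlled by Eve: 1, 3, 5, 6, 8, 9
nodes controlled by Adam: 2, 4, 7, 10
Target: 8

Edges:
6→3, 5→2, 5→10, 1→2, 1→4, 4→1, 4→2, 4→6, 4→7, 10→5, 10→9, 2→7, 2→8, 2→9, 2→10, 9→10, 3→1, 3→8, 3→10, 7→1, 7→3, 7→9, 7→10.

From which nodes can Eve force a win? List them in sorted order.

A0 = {8}
A1: add {3} — 3 (Eve) has 3→8.
A2: add {6} — 6 (Eve) has 6→3.
A3 = A2; e.g. 1 (Eve) has no edge into A2. Fixed point.
Eve's winning region = {3, 6, 8}.

3, 6, 8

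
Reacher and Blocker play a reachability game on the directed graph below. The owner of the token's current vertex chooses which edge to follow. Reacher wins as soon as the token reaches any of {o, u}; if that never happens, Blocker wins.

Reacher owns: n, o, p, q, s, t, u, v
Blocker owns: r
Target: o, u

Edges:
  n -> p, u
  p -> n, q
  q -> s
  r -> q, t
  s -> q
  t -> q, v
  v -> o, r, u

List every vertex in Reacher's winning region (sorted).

A0 = {o, u}
A1: add {n, v} — n (Reacher) has n→u; v (Reacher) has v→o.
A2: add {p, t} — p (Reacher) has p→n; t (Reacher) has t→v.
A3 = A2; e.g. q (Reacher) has no edge into A2. Fixed point.
Reacher's winning region = {n, o, p, t, u, v}.

n, o, p, t, u, v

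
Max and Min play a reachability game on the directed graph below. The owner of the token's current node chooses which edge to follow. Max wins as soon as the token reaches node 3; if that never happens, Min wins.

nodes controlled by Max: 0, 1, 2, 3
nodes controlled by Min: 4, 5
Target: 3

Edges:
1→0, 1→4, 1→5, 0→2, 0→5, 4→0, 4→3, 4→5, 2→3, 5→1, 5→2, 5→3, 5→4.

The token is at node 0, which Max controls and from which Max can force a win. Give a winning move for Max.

A0 = {3}
A1: add {2} — 2 (Max) has 2→3.
A2: add {0} — 0 (Max) has 0→2.
A3: add {1} — 1 (Max) has 1→0.
A4 = A3; e.g. 4 (Min) can still go to 5. Fixed point.
From 0, successor 2 is in the attractor (rank 1); the other successor 5 is not.

2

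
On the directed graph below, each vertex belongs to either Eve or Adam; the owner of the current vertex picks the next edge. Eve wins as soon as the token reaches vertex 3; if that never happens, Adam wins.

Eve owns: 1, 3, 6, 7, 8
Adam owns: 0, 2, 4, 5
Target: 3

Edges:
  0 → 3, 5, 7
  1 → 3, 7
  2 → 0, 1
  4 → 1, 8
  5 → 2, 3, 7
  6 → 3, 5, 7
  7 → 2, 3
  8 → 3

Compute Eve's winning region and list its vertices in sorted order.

1, 3, 4, 6, 7, 8

A0 = {3}
A1: add {1, 6, 7, 8} — 1 (Eve) has 1→3; 6 (Eve) has 6→3; 7 (Eve) has 7→3; 8 (Eve) has 8→3.
A2: add {4} — 4 (Adam): all of {1, 8} already in.
A3 = A2; e.g. 0 (Adam) can still go to 5. Fixed point.
Eve's winning region = {1, 3, 4, 6, 7, 8}.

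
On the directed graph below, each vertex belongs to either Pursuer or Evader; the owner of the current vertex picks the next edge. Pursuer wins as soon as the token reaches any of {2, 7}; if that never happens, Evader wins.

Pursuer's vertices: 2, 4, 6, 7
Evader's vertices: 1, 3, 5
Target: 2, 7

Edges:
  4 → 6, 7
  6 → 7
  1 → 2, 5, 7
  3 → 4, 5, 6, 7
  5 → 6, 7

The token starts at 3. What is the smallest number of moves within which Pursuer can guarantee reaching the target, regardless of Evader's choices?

3

A0 = {2, 7}
A1: add {4, 6} — 4 (Pursuer) has 4→7; 6 (Pursuer) has 6→7.
A2: add {5} — 5 (Evader): all of {6, 7} already in.
A3: add {1, 3} — 1 (Evader): all of {2, 5, 7} already in; 3 (Evader): all of {4, 5, 6, 7} already in.
A3 = all vertices. Fixed point.
3 enters the attractor at level 3, so Pursuer can force the target in 3 moves from there.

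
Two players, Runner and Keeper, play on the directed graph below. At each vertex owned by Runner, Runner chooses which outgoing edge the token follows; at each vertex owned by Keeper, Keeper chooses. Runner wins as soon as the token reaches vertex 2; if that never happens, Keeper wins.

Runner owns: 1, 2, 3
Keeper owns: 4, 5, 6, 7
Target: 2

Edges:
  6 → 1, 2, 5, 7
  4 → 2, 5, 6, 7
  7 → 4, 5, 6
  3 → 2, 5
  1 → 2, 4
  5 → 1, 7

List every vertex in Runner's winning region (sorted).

1, 2, 3

A0 = {2}
A1: add {1, 3} — 1 (Runner) has 1→2; 3 (Runner) has 3→2.
A2 = A1; e.g. 4 (Keeper) can still go to 5. Fixed point.
Runner's winning region = {1, 2, 3}.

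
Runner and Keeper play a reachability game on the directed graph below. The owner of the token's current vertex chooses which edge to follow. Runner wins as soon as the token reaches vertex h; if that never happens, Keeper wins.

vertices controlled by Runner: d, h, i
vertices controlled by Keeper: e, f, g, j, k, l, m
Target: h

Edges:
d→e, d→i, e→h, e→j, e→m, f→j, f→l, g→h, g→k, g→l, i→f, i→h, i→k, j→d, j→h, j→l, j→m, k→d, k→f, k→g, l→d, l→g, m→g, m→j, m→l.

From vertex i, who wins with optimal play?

Runner

A0 = {h}
A1: add {i} — i (Runner) has i→h.
i ∈ A1, so Runner can force the target.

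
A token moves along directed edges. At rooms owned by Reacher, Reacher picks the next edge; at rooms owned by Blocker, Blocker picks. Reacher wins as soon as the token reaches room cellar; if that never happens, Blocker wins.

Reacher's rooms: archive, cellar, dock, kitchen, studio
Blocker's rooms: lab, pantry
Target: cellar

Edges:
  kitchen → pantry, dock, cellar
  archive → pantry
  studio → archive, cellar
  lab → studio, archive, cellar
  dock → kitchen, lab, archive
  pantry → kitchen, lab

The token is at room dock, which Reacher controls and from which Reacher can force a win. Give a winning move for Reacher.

A0 = {cellar}
A1: add {kitchen, studio} — kitchen (Reacher) has kitchen→cellar; studio (Reacher) has studio→cellar.
A2: add {dock} — dock (Reacher) has dock→kitchen.
A3 = A2; e.g. pantry (Blocker) can still go to lab. Fixed point.
From dock, successor kitchen is in the attractor (rank 1); the other successors archive, lab are not.

kitchen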